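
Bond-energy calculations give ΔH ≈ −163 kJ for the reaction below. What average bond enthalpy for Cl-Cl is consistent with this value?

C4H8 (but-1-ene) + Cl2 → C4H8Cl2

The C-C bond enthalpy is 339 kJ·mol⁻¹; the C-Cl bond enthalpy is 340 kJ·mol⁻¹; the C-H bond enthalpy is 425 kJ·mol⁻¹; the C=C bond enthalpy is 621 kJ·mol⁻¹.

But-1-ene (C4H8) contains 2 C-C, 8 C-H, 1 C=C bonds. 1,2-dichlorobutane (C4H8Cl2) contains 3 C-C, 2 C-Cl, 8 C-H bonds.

Let D be the Cl-Cl bond energy.
Σ(broken) = 2×339 + 8×425 + 1×621 + 1×D = 4699 + D
Σ(formed) = 3×339 + 2×340 + 8×425 = 5097
ΔH = Σ(broken) − Σ(formed) = (4699 + D) − (5097) = −398 + D
Setting this equal to −163 kJ gives D = 235 kJ/mol.

D(Cl-Cl) ≈ 235 kJ/mol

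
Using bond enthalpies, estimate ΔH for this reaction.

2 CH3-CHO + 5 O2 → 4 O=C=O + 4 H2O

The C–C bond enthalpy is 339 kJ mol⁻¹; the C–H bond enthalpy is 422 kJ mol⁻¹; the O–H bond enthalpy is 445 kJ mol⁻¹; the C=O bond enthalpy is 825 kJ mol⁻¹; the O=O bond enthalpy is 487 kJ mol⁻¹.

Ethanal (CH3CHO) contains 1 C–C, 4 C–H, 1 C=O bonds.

ΔH ≈ −2021 kJ

Bonds broken (reactants):
  C–C: 2 × 339 = 678
  C–H: 8 × 422 = 3376
  C=O: 2 × 825 = 1650
  O=O: 5 × 487 = 2435
  Σ(broken) = 8139 kJ
Bonds formed (products):
  C=O: 8 × 825 = 6600
  O–H: 8 × 445 = 3560
  Σ(formed) = 10160 kJ
ΔH = Σ(broken) − Σ(formed) = 8139 − 10160 = −2021 kJ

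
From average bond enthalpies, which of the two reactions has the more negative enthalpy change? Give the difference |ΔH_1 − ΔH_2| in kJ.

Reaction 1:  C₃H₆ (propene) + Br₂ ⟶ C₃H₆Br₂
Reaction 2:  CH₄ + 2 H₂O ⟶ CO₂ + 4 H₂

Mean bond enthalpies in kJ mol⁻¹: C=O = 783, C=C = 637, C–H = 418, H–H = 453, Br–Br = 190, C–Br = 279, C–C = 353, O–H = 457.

Reaction 1:
  Bonds broken (reactants):
    Br–Br: 1 × 190 = 190
    C–C: 1 × 353 = 353
    C–H: 6 × 418 = 2508
    C=C: 1 × 637 = 637
    Σ(broken) = 3688 kJ
  Bonds formed (products):
    C–Br: 2 × 279 = 558
    C–C: 2 × 353 = 706
    C–H: 6 × 418 = 2508
    Σ(formed) = 3772 kJ
  ΔH_1 = 3688 − 3772 = −84 kJ
Reaction 2:
  Bonds broken (reactants):
    C–H: 4 × 418 = 1672
    O–H: 4 × 457 = 1828
    Σ(broken) = 3500 kJ
  Bonds formed (products):
    C=O: 2 × 783 = 1566
    H–H: 4 × 453 = 1812
    Σ(formed) = 3378 kJ
  ΔH_2 = 3500 − 3378 = +122 kJ
ΔH_1 − ΔH_2 = −206 kJ, so reaction 1 has the more negative ΔH; |ΔH_1 − ΔH_2| = 206 kJ.

Reaction 1, by 206 kJ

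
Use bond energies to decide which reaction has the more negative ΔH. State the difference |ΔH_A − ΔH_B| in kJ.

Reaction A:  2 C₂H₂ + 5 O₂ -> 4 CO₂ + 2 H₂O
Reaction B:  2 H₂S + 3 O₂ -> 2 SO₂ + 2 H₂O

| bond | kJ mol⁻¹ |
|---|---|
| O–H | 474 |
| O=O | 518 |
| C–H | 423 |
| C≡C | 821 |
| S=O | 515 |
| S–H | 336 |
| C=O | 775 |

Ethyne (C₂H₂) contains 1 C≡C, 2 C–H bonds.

Reaction A:
  Bonds broken (reactants):
    C≡C: 2 × 821 = 1642
    C–H: 4 × 423 = 1692
    O=O: 5 × 518 = 2590
    Σ(broken) = 5924 kJ
  Bonds formed (products):
    C=O: 8 × 775 = 6200
    O–H: 4 × 474 = 1896
    Σ(formed) = 8096 kJ
  ΔH_A = 5924 − 8096 = −2172 kJ
Reaction B:
  Bonds broken (reactants):
    O=O: 3 × 518 = 1554
    S–H: 4 × 336 = 1344
    Σ(broken) = 2898 kJ
  Bonds formed (products):
    O–H: 4 × 474 = 1896
    S=O: 4 × 515 = 2060
    Σ(formed) = 3956 kJ
  ΔH_B = 2898 − 3956 = −1058 kJ
ΔH_A − ΔH_B = −1114 kJ, so reaction A has the more negative ΔH; |ΔH_A − ΔH_B| = 1114 kJ.

Reaction A, by 1114 kJ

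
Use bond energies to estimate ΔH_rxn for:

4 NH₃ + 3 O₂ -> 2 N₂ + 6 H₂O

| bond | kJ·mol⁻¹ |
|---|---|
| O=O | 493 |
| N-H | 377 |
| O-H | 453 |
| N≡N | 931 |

Bonds broken (reactants):
  N-H: 12 × 377 = 4524
  O=O: 3 × 493 = 1479
  Σ(broken) = 6003 kJ
Bonds formed (products):
  N≡N: 2 × 931 = 1862
  O-H: 12 × 453 = 5436
  Σ(formed) = 7298 kJ
ΔH = Σ(broken) − Σ(formed) = 6003 − 7298 = −1295 kJ

ΔH ≈ −1295 kJ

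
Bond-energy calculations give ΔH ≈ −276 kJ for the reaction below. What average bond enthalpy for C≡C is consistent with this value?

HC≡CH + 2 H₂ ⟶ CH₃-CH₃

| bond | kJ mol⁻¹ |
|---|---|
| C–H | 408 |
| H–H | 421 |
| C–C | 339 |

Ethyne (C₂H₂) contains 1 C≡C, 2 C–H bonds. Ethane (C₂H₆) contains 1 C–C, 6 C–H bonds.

Let D be the C≡C bond energy.
Σ(broken) = 1×D + 2×408 + 2×421 = 1658 + D
Σ(formed) = 1×339 + 6×408 = 2787
ΔH = Σ(broken) − Σ(formed) = (1658 + D) − (2787) = −1129 + D
Setting this equal to −276 kJ gives D = 853 kJ/mol.

D(C≡C) ≈ 853 kJ/mol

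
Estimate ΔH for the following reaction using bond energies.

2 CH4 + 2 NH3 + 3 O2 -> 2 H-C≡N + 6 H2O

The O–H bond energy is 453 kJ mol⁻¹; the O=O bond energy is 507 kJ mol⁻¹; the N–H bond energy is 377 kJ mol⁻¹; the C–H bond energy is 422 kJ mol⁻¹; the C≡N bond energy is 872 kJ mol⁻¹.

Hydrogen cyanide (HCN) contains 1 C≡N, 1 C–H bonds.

Bonds broken (reactants):
  C–H: 8 × 422 = 3376
  N–H: 6 × 377 = 2262
  O=O: 3 × 507 = 1521
  Σ(broken) = 7159 kJ
Bonds formed (products):
  C≡N: 2 × 872 = 1744
  C–H: 2 × 422 = 844
  O–H: 12 × 453 = 5436
  Σ(formed) = 8024 kJ
ΔH = Σ(broken) − Σ(formed) = 7159 − 8024 = −865 kJ

ΔH ≈ −865 kJ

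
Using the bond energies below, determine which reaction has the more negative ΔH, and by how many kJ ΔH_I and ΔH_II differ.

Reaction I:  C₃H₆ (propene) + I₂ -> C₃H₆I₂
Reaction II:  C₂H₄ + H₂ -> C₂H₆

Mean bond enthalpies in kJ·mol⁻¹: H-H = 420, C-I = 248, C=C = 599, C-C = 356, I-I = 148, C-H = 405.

Reaction II, by 42 kJ

Reaction I:
  Bonds broken (reactants):
    C-C: 1 × 356 = 356
    C-H: 6 × 405 = 2430
    C=C: 1 × 599 = 599
    I-I: 1 × 148 = 148
    Σ(broken) = 3533 kJ
  Bonds formed (products):
    C-C: 2 × 356 = 712
    C-H: 6 × 405 = 2430
    C-I: 2 × 248 = 496
    Σ(formed) = 3638 kJ
  ΔH_I = 3533 − 3638 = −105 kJ
Reaction II:
  Bonds broken (reactants):
    C-H: 4 × 405 = 1620
    C=C: 1 × 599 = 599
    H-H: 1 × 420 = 420
    Σ(broken) = 2639 kJ
  Bonds formed (products):
    C-C: 1 × 356 = 356
    C-H: 6 × 405 = 2430
    Σ(formed) = 2786 kJ
  ΔH_II = 2639 − 2786 = −147 kJ
ΔH_I − ΔH_II = +42 kJ, so reaction II has the more negative ΔH; |ΔH_I − ΔH_II| = 42 kJ.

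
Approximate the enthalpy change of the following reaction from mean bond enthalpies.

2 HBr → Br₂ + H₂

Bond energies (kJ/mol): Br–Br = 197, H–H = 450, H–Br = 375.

Bonds broken (reactants):
  H–Br: 2 × 375 = 750
  Σ(broken) = 750 kJ
Bonds formed (products):
  Br–Br: 1 × 197 = 197
  H–H: 1 × 450 = 450
  Σ(formed) = 647 kJ
ΔH = Σ(broken) − Σ(formed) = 750 − 647 = +103 kJ

ΔH ≈ +103 kJ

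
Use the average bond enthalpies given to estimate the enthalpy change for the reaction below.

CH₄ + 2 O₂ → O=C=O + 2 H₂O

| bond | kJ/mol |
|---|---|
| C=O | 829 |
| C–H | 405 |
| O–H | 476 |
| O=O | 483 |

Bonds broken (reactants):
  C–H: 4 × 405 = 1620
  O=O: 2 × 483 = 966
  Σ(broken) = 2586 kJ
Bonds formed (products):
  C=O: 2 × 829 = 1658
  O–H: 4 × 476 = 1904
  Σ(formed) = 3562 kJ
ΔH = Σ(broken) − Σ(formed) = 2586 − 3562 = −976 kJ

ΔH ≈ −976 kJ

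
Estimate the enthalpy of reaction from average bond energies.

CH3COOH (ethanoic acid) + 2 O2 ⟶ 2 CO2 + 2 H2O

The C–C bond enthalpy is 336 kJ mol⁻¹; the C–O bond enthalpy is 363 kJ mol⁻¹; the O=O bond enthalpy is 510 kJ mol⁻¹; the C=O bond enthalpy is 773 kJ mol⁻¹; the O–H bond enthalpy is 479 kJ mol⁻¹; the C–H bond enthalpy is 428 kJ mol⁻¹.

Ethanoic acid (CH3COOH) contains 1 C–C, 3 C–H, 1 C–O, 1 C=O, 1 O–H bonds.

Bonds broken (reactants):
  C–C: 1 × 336 = 336
  C–H: 3 × 428 = 1284
  C–O: 1 × 363 = 363
  C=O: 1 × 773 = 773
  O–H: 1 × 479 = 479
  O=O: 2 × 510 = 1020
  Σ(broken) = 4255 kJ
Bonds formed (products):
  C=O: 4 × 773 = 3092
  O–H: 4 × 479 = 1916
  Σ(formed) = 5008 kJ
ΔH = Σ(broken) − Σ(formed) = 4255 − 5008 = −753 kJ

ΔH ≈ −753 kJ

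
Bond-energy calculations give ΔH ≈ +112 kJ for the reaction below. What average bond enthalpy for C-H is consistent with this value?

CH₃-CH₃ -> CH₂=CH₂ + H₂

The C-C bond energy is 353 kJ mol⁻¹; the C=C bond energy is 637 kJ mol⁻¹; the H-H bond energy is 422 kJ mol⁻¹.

Let D be the C-H bond energy.
Σ(broken) = 1×353 + 6×D = 353 + 6D
Σ(formed) = 4×D + 1×637 + 1×422 = 1059 + 4D
ΔH = Σ(broken) − Σ(formed) = (353 + 6D) − (1059 + 4D) = −706 + 2D
Setting this equal to +112 kJ gives 2D = 818, so D = 409 kJ/mol.

D(C-H) ≈ 409 kJ/mol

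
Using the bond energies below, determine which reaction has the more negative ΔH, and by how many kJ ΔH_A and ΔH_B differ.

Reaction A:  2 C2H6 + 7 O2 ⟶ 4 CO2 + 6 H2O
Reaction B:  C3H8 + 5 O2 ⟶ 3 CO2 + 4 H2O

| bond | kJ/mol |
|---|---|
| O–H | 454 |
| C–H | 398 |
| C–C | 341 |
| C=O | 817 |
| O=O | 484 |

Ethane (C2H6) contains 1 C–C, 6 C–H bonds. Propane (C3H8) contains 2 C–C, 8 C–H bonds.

Reaction A:
  Bonds broken (reactants):
    C–C: 2 × 341 = 682
    C–H: 12 × 398 = 4776
    O=O: 7 × 484 = 3388
    Σ(broken) = 8846 kJ
  Bonds formed (products):
    C=O: 8 × 817 = 6536
    O–H: 12 × 454 = 5448
    Σ(formed) = 11984 kJ
  ΔH_A = 8846 − 11984 = −3138 kJ
Reaction B:
  Bonds broken (reactants):
    C–C: 2 × 341 = 682
    C–H: 8 × 398 = 3184
    O=O: 5 × 484 = 2420
    Σ(broken) = 6286 kJ
  Bonds formed (products):
    C=O: 6 × 817 = 4902
    O–H: 8 × 454 = 3632
    Σ(formed) = 8534 kJ
  ΔH_B = 6286 − 8534 = −2248 kJ
ΔH_A − ΔH_B = −890 kJ, so reaction A has the more negative ΔH; |ΔH_A − ΔH_B| = 890 kJ.

Reaction A, by 890 kJ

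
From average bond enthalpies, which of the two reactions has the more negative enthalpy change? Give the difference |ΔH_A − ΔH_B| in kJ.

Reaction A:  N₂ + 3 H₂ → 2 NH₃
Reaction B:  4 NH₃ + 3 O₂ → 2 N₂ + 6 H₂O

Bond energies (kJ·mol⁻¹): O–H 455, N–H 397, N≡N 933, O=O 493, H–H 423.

Reaction B, by 903 kJ

Reaction A:
  Bonds broken (reactants):
    H–H: 3 × 423 = 1269
    N≡N: 1 × 933 = 933
    Σ(broken) = 2202 kJ
  Bonds formed (products):
    N–H: 6 × 397 = 2382
    Σ(formed) = 2382 kJ
  ΔH_A = 2202 − 2382 = −180 kJ
Reaction B:
  Bonds broken (reactants):
    N–H: 12 × 397 = 4764
    O=O: 3 × 493 = 1479
    Σ(broken) = 6243 kJ
  Bonds formed (products):
    N≡N: 2 × 933 = 1866
    O–H: 12 × 455 = 5460
    Σ(formed) = 7326 kJ
  ΔH_B = 6243 − 7326 = −1083 kJ
ΔH_A − ΔH_B = +903 kJ, so reaction B has the more negative ΔH; |ΔH_A − ΔH_B| = 903 kJ.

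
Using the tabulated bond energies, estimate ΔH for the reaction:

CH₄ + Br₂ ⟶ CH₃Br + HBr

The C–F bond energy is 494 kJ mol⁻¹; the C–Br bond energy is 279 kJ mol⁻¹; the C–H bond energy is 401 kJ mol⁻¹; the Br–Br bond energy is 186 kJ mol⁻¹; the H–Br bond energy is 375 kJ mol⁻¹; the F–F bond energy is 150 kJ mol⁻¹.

Bonds broken (reactants):
  Br–Br: 1 × 186 = 186
  C–H: 4 × 401 = 1604
  Σ(broken) = 1790 kJ
Bonds formed (products):
  C–Br: 1 × 279 = 279
  C–H: 3 × 401 = 1203
  H–Br: 1 × 375 = 375
  Σ(formed) = 1857 kJ
ΔH = Σ(broken) − Σ(formed) = 1790 − 1857 = −67 kJ

ΔH ≈ −67 kJ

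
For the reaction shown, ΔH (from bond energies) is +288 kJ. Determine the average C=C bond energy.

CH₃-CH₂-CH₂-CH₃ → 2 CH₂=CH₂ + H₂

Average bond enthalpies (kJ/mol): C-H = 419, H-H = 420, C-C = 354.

Let D be the C=C bond energy.
Σ(broken) = 3×354 + 10×419 = 5252
Σ(formed) = 8×419 + 2×D + 1×420 = 3772 + 2D
ΔH = Σ(broken) − Σ(formed) = (5252) − (3772 + 2D) = +1480 − 2D
Setting this equal to +288 kJ gives 2D = 1192, so D = 596 kJ/mol.

D(C=C) ≈ 596 kJ/mol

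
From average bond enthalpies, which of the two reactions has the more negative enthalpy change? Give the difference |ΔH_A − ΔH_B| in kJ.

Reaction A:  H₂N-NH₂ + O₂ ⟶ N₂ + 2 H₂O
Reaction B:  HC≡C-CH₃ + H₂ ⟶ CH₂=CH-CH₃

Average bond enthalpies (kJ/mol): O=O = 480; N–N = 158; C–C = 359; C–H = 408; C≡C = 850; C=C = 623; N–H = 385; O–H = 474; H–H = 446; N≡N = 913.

Reaction A:
  Bonds broken (reactants):
    N–H: 4 × 385 = 1540
    N–N: 1 × 158 = 158
    O=O: 1 × 480 = 480
    Σ(broken) = 2178 kJ
  Bonds formed (products):
    N≡N: 1 × 913 = 913
    O–H: 4 × 474 = 1896
    Σ(formed) = 2809 kJ
  ΔH_A = 2178 − 2809 = −631 kJ
Reaction B:
  Bonds broken (reactants):
    C≡C: 1 × 850 = 850
    C–C: 1 × 359 = 359
    C–H: 4 × 408 = 1632
    H–H: 1 × 446 = 446
    Σ(broken) = 3287 kJ
  Bonds formed (products):
    C–C: 1 × 359 = 359
    C–H: 6 × 408 = 2448
    C=C: 1 × 623 = 623
    Σ(formed) = 3430 kJ
  ΔH_B = 3287 − 3430 = −143 kJ
ΔH_A − ΔH_B = −488 kJ, so reaction A has the more negative ΔH; |ΔH_A − ΔH_B| = 488 kJ.

Reaction A, by 488 kJ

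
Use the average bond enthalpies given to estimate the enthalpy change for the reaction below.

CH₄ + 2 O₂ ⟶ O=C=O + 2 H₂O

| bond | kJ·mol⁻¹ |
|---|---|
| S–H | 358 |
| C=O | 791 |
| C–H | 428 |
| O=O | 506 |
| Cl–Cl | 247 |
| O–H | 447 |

ΔH ≈ −646 kJ

Bonds broken (reactants):
  C–H: 4 × 428 = 1712
  O=O: 2 × 506 = 1012
  Σ(broken) = 2724 kJ
Bonds formed (products):
  C=O: 2 × 791 = 1582
  O–H: 4 × 447 = 1788
  Σ(formed) = 3370 kJ
ΔH = Σ(broken) − Σ(formed) = 2724 − 3370 = −646 kJ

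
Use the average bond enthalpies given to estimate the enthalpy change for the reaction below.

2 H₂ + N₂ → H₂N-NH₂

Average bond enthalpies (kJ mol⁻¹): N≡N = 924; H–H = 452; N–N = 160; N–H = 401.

ΔH ≈ +64 kJ

Bonds broken (reactants):
  H–H: 2 × 452 = 904
  N≡N: 1 × 924 = 924
  Σ(broken) = 1828 kJ
Bonds formed (products):
  N–H: 4 × 401 = 1604
  N–N: 1 × 160 = 160
  Σ(formed) = 1764 kJ
ΔH = Σ(broken) − Σ(formed) = 1828 − 1764 = +64 kJ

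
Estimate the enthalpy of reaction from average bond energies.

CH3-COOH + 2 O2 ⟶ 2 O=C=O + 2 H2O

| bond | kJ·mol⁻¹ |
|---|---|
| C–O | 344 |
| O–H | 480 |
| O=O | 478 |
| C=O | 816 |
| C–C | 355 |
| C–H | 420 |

ΔH ≈ −973 kJ

Bonds broken (reactants):
  C–C: 1 × 355 = 355
  C–H: 3 × 420 = 1260
  C–O: 1 × 344 = 344
  C=O: 1 × 816 = 816
  O–H: 1 × 480 = 480
  O=O: 2 × 478 = 956
  Σ(broken) = 4211 kJ
Bonds formed (products):
  C=O: 4 × 816 = 3264
  O–H: 4 × 480 = 1920
  Σ(formed) = 5184 kJ
ΔH = Σ(broken) − Σ(formed) = 4211 − 5184 = −973 kJ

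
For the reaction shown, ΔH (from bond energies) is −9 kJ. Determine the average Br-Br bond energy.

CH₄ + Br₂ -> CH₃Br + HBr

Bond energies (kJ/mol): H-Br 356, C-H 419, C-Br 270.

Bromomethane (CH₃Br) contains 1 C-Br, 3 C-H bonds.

Let D be the Br-Br bond energy.
Σ(broken) = 1×D + 4×419 = 1676 + D
Σ(formed) = 1×270 + 3×419 + 1×356 = 1883
ΔH = Σ(broken) − Σ(formed) = (1676 + D) − (1883) = −207 + D
Setting this equal to −9 kJ gives D = 198 kJ/mol.

D(Br-Br) ≈ 198 kJ/mol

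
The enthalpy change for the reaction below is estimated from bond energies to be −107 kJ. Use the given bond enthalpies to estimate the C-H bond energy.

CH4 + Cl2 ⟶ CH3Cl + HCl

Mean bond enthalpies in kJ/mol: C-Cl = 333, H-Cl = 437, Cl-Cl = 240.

Let D be the C-H bond energy.
Σ(broken) = 4×D + 1×240 = 240 + 4D
Σ(formed) = 1×333 + 3×D + 1×437 = 770 + 3D
ΔH = Σ(broken) − Σ(formed) = (240 + 4D) − (770 + 3D) = −530 + D
Setting this equal to −107 kJ gives D = 423 kJ/mol.

D(C-H) ≈ 423 kJ/mol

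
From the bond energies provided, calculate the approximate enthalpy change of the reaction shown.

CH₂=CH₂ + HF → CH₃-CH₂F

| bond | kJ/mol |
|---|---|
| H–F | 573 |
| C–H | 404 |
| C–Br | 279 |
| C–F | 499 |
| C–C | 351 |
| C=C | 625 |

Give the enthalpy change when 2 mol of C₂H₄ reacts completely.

Bonds broken (reactants):
  C–H: 4 × 404 = 1616
  C=C: 1 × 625 = 625
  H–F: 1 × 573 = 573
  Σ(broken) = 2814 kJ
Bonds formed (products):
  C–C: 1 × 351 = 351
  C–F: 1 × 499 = 499
  C–H: 5 × 404 = 2020
  Σ(formed) = 2870 kJ
ΔH = Σ(broken) − Σ(formed) = 2814 − 2870 = −56 kJ
For 2× the reaction as written: 2 × (−56) = −112 kJ

ΔH = −112 kJ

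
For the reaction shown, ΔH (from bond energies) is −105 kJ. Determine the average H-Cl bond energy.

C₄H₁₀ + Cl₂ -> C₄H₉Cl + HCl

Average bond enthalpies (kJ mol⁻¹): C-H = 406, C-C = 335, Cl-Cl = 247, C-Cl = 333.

D(H-Cl) ≈ 425 kJ/mol

Let D be the H-Cl bond energy.
Σ(broken) = 3×335 + 10×406 + 1×247 = 5312
Σ(formed) = 3×335 + 1×333 + 9×406 + 1×D = 4992 + D
ΔH = Σ(broken) − Σ(formed) = (5312) − (4992 + D) = +320 − D
Setting this equal to −105 kJ gives D = 425 kJ/mol.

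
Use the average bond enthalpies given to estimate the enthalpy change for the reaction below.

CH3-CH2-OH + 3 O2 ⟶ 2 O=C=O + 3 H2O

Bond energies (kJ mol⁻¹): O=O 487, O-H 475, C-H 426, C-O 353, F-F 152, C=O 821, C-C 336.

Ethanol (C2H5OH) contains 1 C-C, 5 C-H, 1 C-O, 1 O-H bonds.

ΔH ≈ −1379 kJ

Bonds broken (reactants):
  C-C: 1 × 336 = 336
  C-H: 5 × 426 = 2130
  C-O: 1 × 353 = 353
  O-H: 1 × 475 = 475
  O=O: 3 × 487 = 1461
  Σ(broken) = 4755 kJ
Bonds formed (products):
  C=O: 4 × 821 = 3284
  O-H: 6 × 475 = 2850
  Σ(formed) = 6134 kJ
ΔH = Σ(broken) − Σ(formed) = 4755 − 6134 = −1379 kJ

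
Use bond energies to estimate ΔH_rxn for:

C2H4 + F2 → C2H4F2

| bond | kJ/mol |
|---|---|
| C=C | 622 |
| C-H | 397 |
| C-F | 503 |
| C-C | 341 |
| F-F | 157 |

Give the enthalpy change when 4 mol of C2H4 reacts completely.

Bonds broken (reactants):
  C-H: 4 × 397 = 1588
  C=C: 1 × 622 = 622
  F-F: 1 × 157 = 157
  Σ(broken) = 2367 kJ
Bonds formed (products):
  C-C: 1 × 341 = 341
  C-F: 2 × 503 = 1006
  C-H: 4 × 397 = 1588
  Σ(formed) = 2935 kJ
ΔH = Σ(broken) − Σ(formed) = 2367 − 2935 = −568 kJ
For 4× the reaction as written: 4 × (−568) = −2272 kJ

ΔH = −2272 kJ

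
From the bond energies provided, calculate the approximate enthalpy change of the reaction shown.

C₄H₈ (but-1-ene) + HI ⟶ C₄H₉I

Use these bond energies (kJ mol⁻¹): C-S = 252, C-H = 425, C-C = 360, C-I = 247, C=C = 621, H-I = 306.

Bonds broken (reactants):
  C-C: 2 × 360 = 720
  C-H: 8 × 425 = 3400
  C=C: 1 × 621 = 621
  H-I: 1 × 306 = 306
  Σ(broken) = 5047 kJ
Bonds formed (products):
  C-C: 3 × 360 = 1080
  C-H: 9 × 425 = 3825
  C-I: 1 × 247 = 247
  Σ(formed) = 5152 kJ
ΔH = Σ(broken) − Σ(formed) = 5047 − 5152 = −105 kJ

ΔH ≈ −105 kJ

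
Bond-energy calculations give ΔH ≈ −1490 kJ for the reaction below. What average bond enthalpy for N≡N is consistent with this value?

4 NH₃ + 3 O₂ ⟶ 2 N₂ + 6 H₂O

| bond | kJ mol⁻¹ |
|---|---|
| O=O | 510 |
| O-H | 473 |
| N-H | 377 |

D(N≡N) ≈ 934 kJ/mol

Let D be the N≡N bond energy.
Σ(broken) = 12×377 + 3×510 = 6054
Σ(formed) = 2×D + 12×473 = 5676 + 2D
ΔH = Σ(broken) − Σ(formed) = (6054) − (5676 + 2D) = +378 − 2D
Setting this equal to −1490 kJ gives 2D = 1868, so D = 934 kJ/mol.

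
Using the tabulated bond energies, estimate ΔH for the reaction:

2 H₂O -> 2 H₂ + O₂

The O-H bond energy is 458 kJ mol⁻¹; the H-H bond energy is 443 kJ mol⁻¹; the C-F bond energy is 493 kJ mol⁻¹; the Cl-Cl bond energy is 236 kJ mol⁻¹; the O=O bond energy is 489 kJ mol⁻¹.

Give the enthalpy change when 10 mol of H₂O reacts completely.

Bonds broken (reactants):
  O-H: 4 × 458 = 1832
  Σ(broken) = 1832 kJ
Bonds formed (products):
  H-H: 2 × 443 = 886
  O=O: 1 × 489 = 489
  Σ(formed) = 1375 kJ
ΔH = Σ(broken) − Σ(formed) = 1832 − 1375 = +457 kJ
For 5× the reaction as written: 5 × (+457) = +2285 kJ

ΔH = +2285 kJ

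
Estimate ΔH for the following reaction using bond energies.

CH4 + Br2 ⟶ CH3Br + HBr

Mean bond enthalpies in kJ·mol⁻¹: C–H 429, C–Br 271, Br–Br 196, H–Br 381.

Bonds broken (reactants):
  Br–Br: 1 × 196 = 196
  C–H: 4 × 429 = 1716
  Σ(broken) = 1912 kJ
Bonds formed (products):
  C–Br: 1 × 271 = 271
  C–H: 3 × 429 = 1287
  H–Br: 1 × 381 = 381
  Σ(formed) = 1939 kJ
ΔH = Σ(broken) − Σ(formed) = 1912 − 1939 = −27 kJ

ΔH ≈ −27 kJ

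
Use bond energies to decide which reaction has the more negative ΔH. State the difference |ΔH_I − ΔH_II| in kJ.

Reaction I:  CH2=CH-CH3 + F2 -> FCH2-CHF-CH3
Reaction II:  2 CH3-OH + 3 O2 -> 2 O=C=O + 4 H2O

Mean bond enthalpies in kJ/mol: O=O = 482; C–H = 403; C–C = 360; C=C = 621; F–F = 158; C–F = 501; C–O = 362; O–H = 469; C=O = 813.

Reaction II, by 895 kJ

Reaction I:
  Bonds broken (reactants):
    C–C: 1 × 360 = 360
    C–H: 6 × 403 = 2418
    C=C: 1 × 621 = 621
    F–F: 1 × 158 = 158
    Σ(broken) = 3557 kJ
  Bonds formed (products):
    C–C: 2 × 360 = 720
    C–F: 2 × 501 = 1002
    C–H: 6 × 403 = 2418
    Σ(formed) = 4140 kJ
  ΔH_I = 3557 − 4140 = −583 kJ
Reaction II:
  Bonds broken (reactants):
    C–H: 6 × 403 = 2418
    C–O: 2 × 362 = 724
    O–H: 2 × 469 = 938
    O=O: 3 × 482 = 1446
    Σ(broken) = 5526 kJ
  Bonds formed (products):
    C=O: 4 × 813 = 3252
    O–H: 8 × 469 = 3752
    Σ(formed) = 7004 kJ
  ΔH_II = 5526 − 7004 = −1478 kJ
ΔH_I − ΔH_II = +895 kJ, so reaction II has the more negative ΔH; |ΔH_I − ΔH_II| = 895 kJ.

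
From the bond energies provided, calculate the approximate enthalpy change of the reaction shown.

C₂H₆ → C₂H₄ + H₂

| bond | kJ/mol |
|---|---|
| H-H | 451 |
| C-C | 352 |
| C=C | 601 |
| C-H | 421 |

ΔH ≈ +142 kJ

Bonds broken (reactants):
  C-C: 1 × 352 = 352
  C-H: 6 × 421 = 2526
  Σ(broken) = 2878 kJ
Bonds formed (products):
  C-H: 4 × 421 = 1684
  C=C: 1 × 601 = 601
  H-H: 1 × 451 = 451
  Σ(formed) = 2736 kJ
ΔH = Σ(broken) − Σ(formed) = 2878 − 2736 = +142 kJ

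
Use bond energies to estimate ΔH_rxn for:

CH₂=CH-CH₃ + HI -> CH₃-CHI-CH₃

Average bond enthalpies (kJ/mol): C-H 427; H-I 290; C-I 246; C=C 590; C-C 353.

ΔH ≈ −146 kJ

Bonds broken (reactants):
  C-C: 1 × 353 = 353
  C-H: 6 × 427 = 2562
  C=C: 1 × 590 = 590
  H-I: 1 × 290 = 290
  Σ(broken) = 3795 kJ
Bonds formed (products):
  C-C: 2 × 353 = 706
  C-H: 7 × 427 = 2989
  C-I: 1 × 246 = 246
  Σ(formed) = 3941 kJ
ΔH = Σ(broken) − Σ(formed) = 3795 − 3941 = −146 kJ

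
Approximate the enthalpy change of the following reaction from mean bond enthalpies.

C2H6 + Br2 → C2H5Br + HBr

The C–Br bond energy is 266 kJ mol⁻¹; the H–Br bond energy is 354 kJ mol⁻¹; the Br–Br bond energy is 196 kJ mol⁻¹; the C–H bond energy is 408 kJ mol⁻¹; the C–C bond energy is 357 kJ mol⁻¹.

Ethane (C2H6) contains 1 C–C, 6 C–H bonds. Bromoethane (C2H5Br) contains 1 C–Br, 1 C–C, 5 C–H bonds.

Bonds broken (reactants):
  Br–Br: 1 × 196 = 196
  C–C: 1 × 357 = 357
  C–H: 6 × 408 = 2448
  Σ(broken) = 3001 kJ
Bonds formed (products):
  C–Br: 1 × 266 = 266
  C–C: 1 × 357 = 357
  C–H: 5 × 408 = 2040
  H–Br: 1 × 354 = 354
  Σ(formed) = 3017 kJ
ΔH = Σ(broken) − Σ(formed) = 3001 − 3017 = −16 kJ

ΔH ≈ −16 kJ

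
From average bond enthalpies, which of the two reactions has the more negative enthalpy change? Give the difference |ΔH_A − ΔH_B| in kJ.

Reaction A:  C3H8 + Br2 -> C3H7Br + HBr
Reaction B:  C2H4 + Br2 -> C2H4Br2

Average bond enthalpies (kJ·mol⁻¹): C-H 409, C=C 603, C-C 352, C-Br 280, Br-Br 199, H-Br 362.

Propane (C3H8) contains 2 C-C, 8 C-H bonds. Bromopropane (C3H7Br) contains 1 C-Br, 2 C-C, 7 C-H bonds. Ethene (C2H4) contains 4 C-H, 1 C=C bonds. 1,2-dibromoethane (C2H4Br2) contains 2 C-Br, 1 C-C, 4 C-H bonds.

Reaction B, by 76 kJ

Reaction A:
  Bonds broken (reactants):
    Br-Br: 1 × 199 = 199
    C-C: 2 × 352 = 704
    C-H: 8 × 409 = 3272
    Σ(broken) = 4175 kJ
  Bonds formed (products):
    C-Br: 1 × 280 = 280
    C-C: 2 × 352 = 704
    C-H: 7 × 409 = 2863
    H-Br: 1 × 362 = 362
    Σ(formed) = 4209 kJ
  ΔH_A = 4175 − 4209 = −34 kJ
Reaction B:
  Bonds broken (reactants):
    Br-Br: 1 × 199 = 199
    C-H: 4 × 409 = 1636
    C=C: 1 × 603 = 603
    Σ(broken) = 2438 kJ
  Bonds formed (products):
    C-Br: 2 × 280 = 560
    C-C: 1 × 352 = 352
    C-H: 4 × 409 = 1636
    Σ(formed) = 2548 kJ
  ΔH_B = 2438 − 2548 = −110 kJ
ΔH_A − ΔH_B = +76 kJ, so reaction B has the more negative ΔH; |ΔH_A − ΔH_B| = 76 kJ.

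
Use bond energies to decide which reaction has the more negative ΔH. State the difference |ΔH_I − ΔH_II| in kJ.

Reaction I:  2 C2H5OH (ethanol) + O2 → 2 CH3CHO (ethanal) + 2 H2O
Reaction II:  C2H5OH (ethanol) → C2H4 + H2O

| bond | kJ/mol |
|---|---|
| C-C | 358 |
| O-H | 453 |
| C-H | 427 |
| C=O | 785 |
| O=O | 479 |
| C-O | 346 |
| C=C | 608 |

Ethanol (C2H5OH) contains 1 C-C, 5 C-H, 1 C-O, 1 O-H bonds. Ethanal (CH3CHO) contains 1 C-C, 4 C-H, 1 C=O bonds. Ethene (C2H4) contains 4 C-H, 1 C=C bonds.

Reaction I:
  Bonds broken (reactants):
    C-C: 2 × 358 = 716
    C-H: 10 × 427 = 4270
    C-O: 2 × 346 = 692
    O-H: 2 × 453 = 906
    O=O: 1 × 479 = 479
    Σ(broken) = 7063 kJ
  Bonds formed (products):
    C-C: 2 × 358 = 716
    C-H: 8 × 427 = 3416
    C=O: 2 × 785 = 1570
    O-H: 4 × 453 = 1812
    Σ(formed) = 7514 kJ
  ΔH_I = 7063 − 7514 = −451 kJ
Reaction II:
  Bonds broken (reactants):
    C-C: 1 × 358 = 358
    C-H: 5 × 427 = 2135
    C-O: 1 × 346 = 346
    O-H: 1 × 453 = 453
    Σ(broken) = 3292 kJ
  Bonds formed (products):
    C-H: 4 × 427 = 1708
    C=C: 1 × 608 = 608
    O-H: 2 × 453 = 906
    Σ(formed) = 3222 kJ
  ΔH_II = 3292 − 3222 = +70 kJ
ΔH_I − ΔH_II = −521 kJ, so reaction I has the more negative ΔH; |ΔH_I − ΔH_II| = 521 kJ.

Reaction I, by 521 kJ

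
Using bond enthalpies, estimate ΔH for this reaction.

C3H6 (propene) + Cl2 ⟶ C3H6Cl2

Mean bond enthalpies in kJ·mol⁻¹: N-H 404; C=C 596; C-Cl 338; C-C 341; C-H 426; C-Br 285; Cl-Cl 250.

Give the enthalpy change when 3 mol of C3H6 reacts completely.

ΔH = −513 kJ

Bonds broken (reactants):
  C-C: 1 × 341 = 341
  C-H: 6 × 426 = 2556
  C=C: 1 × 596 = 596
  Cl-Cl: 1 × 250 = 250
  Σ(broken) = 3743 kJ
Bonds formed (products):
  C-C: 2 × 341 = 682
  C-Cl: 2 × 338 = 676
  C-H: 6 × 426 = 2556
  Σ(formed) = 3914 kJ
ΔH = Σ(broken) − Σ(formed) = 3743 − 3914 = −171 kJ
For 3× the reaction as written: 3 × (−171) = −513 kJ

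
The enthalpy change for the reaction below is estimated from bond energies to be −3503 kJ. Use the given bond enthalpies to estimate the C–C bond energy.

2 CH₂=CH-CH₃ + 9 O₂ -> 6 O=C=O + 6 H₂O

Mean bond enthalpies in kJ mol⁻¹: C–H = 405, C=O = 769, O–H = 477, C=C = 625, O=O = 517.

D(C–C) ≈ 343 kJ/mol

Let D be the C–C bond energy.
Σ(broken) = 2×D + 12×405 + 2×625 + 9×517 = 10763 + 2D
Σ(formed) = 12×769 + 12×477 = 14952
ΔH = Σ(broken) − Σ(formed) = (10763 + 2D) − (14952) = −4189 + 2D
Setting this equal to −3503 kJ gives 2D = 686, so D = 343 kJ/mol.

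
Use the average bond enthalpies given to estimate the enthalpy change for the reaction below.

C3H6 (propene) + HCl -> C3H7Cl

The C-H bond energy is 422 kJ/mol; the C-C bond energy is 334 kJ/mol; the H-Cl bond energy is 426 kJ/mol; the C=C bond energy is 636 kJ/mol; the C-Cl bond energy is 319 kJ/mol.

ΔH ≈ −13 kJ

Bonds broken (reactants):
  C-C: 1 × 334 = 334
  C-H: 6 × 422 = 2532
  C=C: 1 × 636 = 636
  H-Cl: 1 × 426 = 426
  Σ(broken) = 3928 kJ
Bonds formed (products):
  C-C: 2 × 334 = 668
  C-Cl: 1 × 319 = 319
  C-H: 7 × 422 = 2954
  Σ(formed) = 3941 kJ
ΔH = Σ(broken) − Σ(formed) = 3928 − 3941 = −13 kJ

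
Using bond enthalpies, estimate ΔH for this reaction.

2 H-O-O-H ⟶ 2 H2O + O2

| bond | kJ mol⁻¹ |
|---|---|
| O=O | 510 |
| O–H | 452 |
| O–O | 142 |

ΔH ≈ −226 kJ

Bonds broken (reactants):
  O–H: 4 × 452 = 1808
  O–O: 2 × 142 = 284
  Σ(broken) = 2092 kJ
Bonds formed (products):
  O–H: 4 × 452 = 1808
  O=O: 1 × 510 = 510
  Σ(formed) = 2318 kJ
ΔH = Σ(broken) − Σ(formed) = 2092 − 2318 = −226 kJ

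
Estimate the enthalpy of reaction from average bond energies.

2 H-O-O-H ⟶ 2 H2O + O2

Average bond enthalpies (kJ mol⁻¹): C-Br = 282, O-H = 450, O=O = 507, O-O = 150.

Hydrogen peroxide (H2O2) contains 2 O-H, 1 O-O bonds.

ΔH ≈ −207 kJ

Bonds broken (reactants):
  O-H: 4 × 450 = 1800
  O-O: 2 × 150 = 300
  Σ(broken) = 2100 kJ
Bonds formed (products):
  O-H: 4 × 450 = 1800
  O=O: 1 × 507 = 507
  Σ(formed) = 2307 kJ
ΔH = Σ(broken) − Σ(formed) = 2100 − 2307 = −207 kJ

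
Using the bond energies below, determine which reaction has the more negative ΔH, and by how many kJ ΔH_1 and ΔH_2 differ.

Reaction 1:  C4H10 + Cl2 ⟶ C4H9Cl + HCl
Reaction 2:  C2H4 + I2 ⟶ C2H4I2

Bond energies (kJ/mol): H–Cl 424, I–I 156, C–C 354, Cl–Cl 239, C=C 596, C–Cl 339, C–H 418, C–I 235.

Reaction 1, by 34 kJ

Reaction 1:
  Bonds broken (reactants):
    C–C: 3 × 354 = 1062
    C–H: 10 × 418 = 4180
    Cl–Cl: 1 × 239 = 239
    Σ(broken) = 5481 kJ
  Bonds formed (products):
    C–C: 3 × 354 = 1062
    C–Cl: 1 × 339 = 339
    C–H: 9 × 418 = 3762
    H–Cl: 1 × 424 = 424
    Σ(formed) = 5587 kJ
  ΔH_1 = 5481 − 5587 = −106 kJ
Reaction 2:
  Bonds broken (reactants):
    C–H: 4 × 418 = 1672
    C=C: 1 × 596 = 596
    I–I: 1 × 156 = 156
    Σ(broken) = 2424 kJ
  Bonds formed (products):
    C–C: 1 × 354 = 354
    C–H: 4 × 418 = 1672
    C–I: 2 × 235 = 470
    Σ(formed) = 2496 kJ
  ΔH_2 = 2424 − 2496 = −72 kJ
ΔH_1 − ΔH_2 = −34 kJ, so reaction 1 has the more negative ΔH; |ΔH_1 − ΔH_2| = 34 kJ.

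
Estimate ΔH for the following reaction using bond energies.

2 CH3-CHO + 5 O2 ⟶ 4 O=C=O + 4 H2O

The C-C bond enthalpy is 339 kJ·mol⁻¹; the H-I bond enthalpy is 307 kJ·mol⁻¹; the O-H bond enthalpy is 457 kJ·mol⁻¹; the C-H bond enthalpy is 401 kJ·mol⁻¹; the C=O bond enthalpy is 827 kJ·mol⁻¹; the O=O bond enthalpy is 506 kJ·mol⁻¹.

ΔH ≈ −2202 kJ

Bonds broken (reactants):
  C-C: 2 × 339 = 678
  C-H: 8 × 401 = 3208
  C=O: 2 × 827 = 1654
  O=O: 5 × 506 = 2530
  Σ(broken) = 8070 kJ
Bonds formed (products):
  C=O: 8 × 827 = 6616
  O-H: 8 × 457 = 3656
  Σ(formed) = 10272 kJ
ΔH = Σ(broken) − Σ(formed) = 8070 − 10272 = −2202 kJ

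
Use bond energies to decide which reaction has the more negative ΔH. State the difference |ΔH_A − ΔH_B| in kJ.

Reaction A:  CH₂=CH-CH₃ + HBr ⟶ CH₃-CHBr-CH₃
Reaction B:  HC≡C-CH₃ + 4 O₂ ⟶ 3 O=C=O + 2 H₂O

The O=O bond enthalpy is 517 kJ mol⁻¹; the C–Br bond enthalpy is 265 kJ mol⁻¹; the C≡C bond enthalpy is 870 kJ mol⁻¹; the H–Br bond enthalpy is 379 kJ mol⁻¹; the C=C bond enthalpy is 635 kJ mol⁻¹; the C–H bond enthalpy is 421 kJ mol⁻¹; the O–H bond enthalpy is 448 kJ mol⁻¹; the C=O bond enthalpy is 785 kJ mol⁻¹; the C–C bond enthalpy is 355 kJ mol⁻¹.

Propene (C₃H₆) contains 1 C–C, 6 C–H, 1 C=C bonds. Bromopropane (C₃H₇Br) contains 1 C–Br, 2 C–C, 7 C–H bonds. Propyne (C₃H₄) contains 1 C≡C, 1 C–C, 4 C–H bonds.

Reaction B, by 1498 kJ

Reaction A:
  Bonds broken (reactants):
    C–C: 1 × 355 = 355
    C–H: 6 × 421 = 2526
    C=C: 1 × 635 = 635
    H–Br: 1 × 379 = 379
    Σ(broken) = 3895 kJ
  Bonds formed (products):
    C–Br: 1 × 265 = 265
    C–C: 2 × 355 = 710
    C–H: 7 × 421 = 2947
    Σ(formed) = 3922 kJ
  ΔH_A = 3895 − 3922 = −27 kJ
Reaction B:
  Bonds broken (reactants):
    C≡C: 1 × 870 = 870
    C–C: 1 × 355 = 355
    C–H: 4 × 421 = 1684
    O=O: 4 × 517 = 2068
    Σ(broken) = 4977 kJ
  Bonds formed (products):
    C=O: 6 × 785 = 4710
    O–H: 4 × 448 = 1792
    Σ(formed) = 6502 kJ
  ΔH_B = 4977 − 6502 = −1525 kJ
ΔH_A − ΔH_B = +1498 kJ, so reaction B has the more negative ΔH; |ΔH_A − ΔH_B| = 1498 kJ.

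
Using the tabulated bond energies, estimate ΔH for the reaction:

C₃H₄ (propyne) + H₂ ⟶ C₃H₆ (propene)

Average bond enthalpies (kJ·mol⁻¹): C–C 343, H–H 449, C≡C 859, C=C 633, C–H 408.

ΔH ≈ −141 kJ

Bonds broken (reactants):
  C≡C: 1 × 859 = 859
  C–C: 1 × 343 = 343
  C–H: 4 × 408 = 1632
  H–H: 1 × 449 = 449
  Σ(broken) = 3283 kJ
Bonds formed (products):
  C–C: 1 × 343 = 343
  C–H: 6 × 408 = 2448
  C=C: 1 × 633 = 633
  Σ(formed) = 3424 kJ
ΔH = Σ(broken) − Σ(formed) = 3283 − 3424 = −141 kJ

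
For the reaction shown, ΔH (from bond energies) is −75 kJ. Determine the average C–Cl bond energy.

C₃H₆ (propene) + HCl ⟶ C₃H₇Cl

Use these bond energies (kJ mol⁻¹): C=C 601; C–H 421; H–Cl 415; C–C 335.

D(C–Cl) ≈ 335 kJ/mol

Let D be the C–Cl bond energy.
Σ(broken) = 1×335 + 6×421 + 1×601 + 1×415 = 3877
Σ(formed) = 2×335 + 1×D + 7×421 = 3617 + D
ΔH = Σ(broken) − Σ(formed) = (3877) − (3617 + D) = +260 − D
Setting this equal to −75 kJ gives D = 335 kJ/mol.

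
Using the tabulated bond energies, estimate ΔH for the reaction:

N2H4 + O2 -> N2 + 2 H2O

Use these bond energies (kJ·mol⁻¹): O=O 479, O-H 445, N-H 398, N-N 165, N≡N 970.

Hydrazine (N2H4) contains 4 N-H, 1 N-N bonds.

ΔH ≈ −514 kJ

Bonds broken (reactants):
  N-H: 4 × 398 = 1592
  N-N: 1 × 165 = 165
  O=O: 1 × 479 = 479
  Σ(broken) = 2236 kJ
Bonds formed (products):
  N≡N: 1 × 970 = 970
  O-H: 4 × 445 = 1780
  Σ(formed) = 2750 kJ
ΔH = Σ(broken) − Σ(formed) = 2236 − 2750 = −514 kJ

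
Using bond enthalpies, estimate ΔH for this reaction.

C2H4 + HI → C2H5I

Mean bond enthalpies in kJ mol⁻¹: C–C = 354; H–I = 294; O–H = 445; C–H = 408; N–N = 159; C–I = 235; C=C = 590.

ΔH ≈ −113 kJ

Bonds broken (reactants):
  C–H: 4 × 408 = 1632
  C=C: 1 × 590 = 590
  H–I: 1 × 294 = 294
  Σ(broken) = 2516 kJ
Bonds formed (products):
  C–C: 1 × 354 = 354
  C–H: 5 × 408 = 2040
  C–I: 1 × 235 = 235
  Σ(formed) = 2629 kJ
ΔH = Σ(broken) − Σ(formed) = 2516 − 2629 = −113 kJ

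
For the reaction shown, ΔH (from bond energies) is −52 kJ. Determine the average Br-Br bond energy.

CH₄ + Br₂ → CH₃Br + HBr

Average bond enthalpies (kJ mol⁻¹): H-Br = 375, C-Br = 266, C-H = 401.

Let D be the Br-Br bond energy.
Σ(broken) = 1×D + 4×401 = 1604 + D
Σ(formed) = 1×266 + 3×401 + 1×375 = 1844
ΔH = Σ(broken) − Σ(formed) = (1604 + D) − (1844) = −240 + D
Setting this equal to −52 kJ gives D = 188 kJ/mol.

D(Br-Br) ≈ 188 kJ/mol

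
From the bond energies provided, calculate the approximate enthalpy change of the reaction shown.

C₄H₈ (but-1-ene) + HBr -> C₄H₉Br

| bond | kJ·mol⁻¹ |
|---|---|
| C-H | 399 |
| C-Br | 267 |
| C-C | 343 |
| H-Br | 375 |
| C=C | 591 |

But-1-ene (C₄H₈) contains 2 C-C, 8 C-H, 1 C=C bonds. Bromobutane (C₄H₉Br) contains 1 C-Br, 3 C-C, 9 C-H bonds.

ΔH ≈ −43 kJ

Bonds broken (reactants):
  C-C: 2 × 343 = 686
  C-H: 8 × 399 = 3192
  C=C: 1 × 591 = 591
  H-Br: 1 × 375 = 375
  Σ(broken) = 4844 kJ
Bonds formed (products):
  C-Br: 1 × 267 = 267
  C-C: 3 × 343 = 1029
  C-H: 9 × 399 = 3591
  Σ(formed) = 4887 kJ
ΔH = Σ(broken) − Σ(formed) = 4844 − 4887 = −43 kJ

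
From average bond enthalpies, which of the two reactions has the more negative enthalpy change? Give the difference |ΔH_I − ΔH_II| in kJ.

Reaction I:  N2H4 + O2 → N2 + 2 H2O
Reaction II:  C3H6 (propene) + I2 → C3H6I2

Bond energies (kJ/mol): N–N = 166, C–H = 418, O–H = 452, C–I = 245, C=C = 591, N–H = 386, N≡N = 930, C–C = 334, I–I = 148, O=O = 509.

Reaction I, by 434 kJ

Reaction I:
  Bonds broken (reactants):
    N–H: 4 × 386 = 1544
    N–N: 1 × 166 = 166
    O=O: 1 × 509 = 509
    Σ(broken) = 2219 kJ
  Bonds formed (products):
    N≡N: 1 × 930 = 930
    O–H: 4 × 452 = 1808
    Σ(formed) = 2738 kJ
  ΔH_I = 2219 − 2738 = −519 kJ
Reaction II:
  Bonds broken (reactants):
    C–C: 1 × 334 = 334
    C–H: 6 × 418 = 2508
    C=C: 1 × 591 = 591
    I–I: 1 × 148 = 148
    Σ(broken) = 3581 kJ
  Bonds formed (products):
    C–C: 2 × 334 = 668
    C–H: 6 × 418 = 2508
    C–I: 2 × 245 = 490
    Σ(formed) = 3666 kJ
  ΔH_II = 3581 − 3666 = −85 kJ
ΔH_I − ΔH_II = −434 kJ, so reaction I has the more negative ΔH; |ΔH_I − ΔH_II| = 434 kJ.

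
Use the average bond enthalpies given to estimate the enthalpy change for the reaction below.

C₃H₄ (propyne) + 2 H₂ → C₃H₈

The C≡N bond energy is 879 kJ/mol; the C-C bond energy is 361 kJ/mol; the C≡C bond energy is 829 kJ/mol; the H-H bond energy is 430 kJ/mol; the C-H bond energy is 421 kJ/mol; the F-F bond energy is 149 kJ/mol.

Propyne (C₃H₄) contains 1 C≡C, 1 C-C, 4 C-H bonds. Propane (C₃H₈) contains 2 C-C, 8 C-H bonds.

ΔH ≈ −356 kJ

Bonds broken (reactants):
  C≡C: 1 × 829 = 829
  C-C: 1 × 361 = 361
  C-H: 4 × 421 = 1684
  H-H: 2 × 430 = 860
  Σ(broken) = 3734 kJ
Bonds formed (products):
  C-C: 2 × 361 = 722
  C-H: 8 × 421 = 3368
  Σ(formed) = 4090 kJ
ΔH = Σ(broken) − Σ(formed) = 3734 − 4090 = −356 kJ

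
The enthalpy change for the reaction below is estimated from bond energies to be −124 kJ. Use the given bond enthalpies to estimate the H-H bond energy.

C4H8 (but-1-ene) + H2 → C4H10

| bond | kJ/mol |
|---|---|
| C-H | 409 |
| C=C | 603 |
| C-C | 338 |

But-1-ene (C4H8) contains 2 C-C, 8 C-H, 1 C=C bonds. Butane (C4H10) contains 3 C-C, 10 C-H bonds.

Let D be the H-H bond energy.
Σ(broken) = 2×338 + 8×409 + 1×603 + 1×D = 4551 + D
Σ(formed) = 3×338 + 10×409 = 5104
ΔH = Σ(broken) − Σ(formed) = (4551 + D) − (5104) = −553 + D
Setting this equal to −124 kJ gives D = 429 kJ/mol.

D(H-H) ≈ 429 kJ/mol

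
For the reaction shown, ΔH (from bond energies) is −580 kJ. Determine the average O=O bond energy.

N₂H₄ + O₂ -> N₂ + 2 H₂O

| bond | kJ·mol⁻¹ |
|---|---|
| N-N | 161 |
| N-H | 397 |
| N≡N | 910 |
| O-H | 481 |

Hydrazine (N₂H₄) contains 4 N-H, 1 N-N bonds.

Let D be the O=O bond energy.
Σ(broken) = 4×397 + 1×161 + 1×D = 1749 + D
Σ(formed) = 1×910 + 4×481 = 2834
ΔH = Σ(broken) − Σ(formed) = (1749 + D) − (2834) = −1085 + D
Setting this equal to −580 kJ gives D = 505 kJ/mol.

D(O=O) ≈ 505 kJ/mol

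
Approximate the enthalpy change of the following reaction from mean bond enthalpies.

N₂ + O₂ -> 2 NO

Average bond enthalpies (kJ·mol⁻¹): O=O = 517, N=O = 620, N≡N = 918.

Bonds broken (reactants):
  N≡N: 1 × 918 = 918
  O=O: 1 × 517 = 517
  Σ(broken) = 1435 kJ
Bonds formed (products):
  N=O: 2 × 620 = 1240
  Σ(formed) = 1240 kJ
ΔH = Σ(broken) − Σ(formed) = 1435 − 1240 = +195 kJ

ΔH ≈ +195 kJ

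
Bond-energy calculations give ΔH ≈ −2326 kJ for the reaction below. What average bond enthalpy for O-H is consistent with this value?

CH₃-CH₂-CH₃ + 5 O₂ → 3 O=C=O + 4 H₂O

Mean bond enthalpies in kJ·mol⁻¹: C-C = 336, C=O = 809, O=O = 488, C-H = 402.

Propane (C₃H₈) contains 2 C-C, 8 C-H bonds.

Let D be the O-H bond energy.
Σ(broken) = 2×336 + 8×402 + 5×488 = 6328
Σ(formed) = 6×809 + 8×D = 4854 + 8D
ΔH = Σ(broken) − Σ(formed) = (6328) − (4854 + 8D) = +1474 − 8D
Setting this equal to −2326 kJ gives 8D = 3800, so D = 475 kJ/mol.

D(O-H) ≈ 475 kJ/mol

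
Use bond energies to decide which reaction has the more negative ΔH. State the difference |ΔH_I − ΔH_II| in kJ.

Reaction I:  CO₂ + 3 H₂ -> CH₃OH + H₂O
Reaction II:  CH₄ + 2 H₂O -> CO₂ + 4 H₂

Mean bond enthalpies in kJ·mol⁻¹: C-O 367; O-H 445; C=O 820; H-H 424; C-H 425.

Reaction I, by 209 kJ

Reaction I:
  Bonds broken (reactants):
    C=O: 2 × 820 = 1640
    H-H: 3 × 424 = 1272
    Σ(broken) = 2912 kJ
  Bonds formed (products):
    C-H: 3 × 425 = 1275
    C-O: 1 × 367 = 367
    O-H: 3 × 445 = 1335
    Σ(formed) = 2977 kJ
  ΔH_I = 2912 − 2977 = −65 kJ
Reaction II:
  Bonds broken (reactants):
    C-H: 4 × 425 = 1700
    O-H: 4 × 445 = 1780
    Σ(broken) = 3480 kJ
  Bonds formed (products):
    C=O: 2 × 820 = 1640
    H-H: 4 × 424 = 1696
    Σ(formed) = 3336 kJ
  ΔH_II = 3480 − 3336 = +144 kJ
ΔH_I − ΔH_II = −209 kJ, so reaction I has the more negative ΔH; |ΔH_I − ΔH_II| = 209 kJ.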